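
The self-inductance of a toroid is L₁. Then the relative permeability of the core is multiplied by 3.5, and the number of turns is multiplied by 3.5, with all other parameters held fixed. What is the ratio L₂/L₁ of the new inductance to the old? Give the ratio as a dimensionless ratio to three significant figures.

For a toroid, L ∝ μᵣN²A/R.
L₂/L₁ = (3.5) × (3.5)^2 = 42.9.

L₂/L₁ = 42.9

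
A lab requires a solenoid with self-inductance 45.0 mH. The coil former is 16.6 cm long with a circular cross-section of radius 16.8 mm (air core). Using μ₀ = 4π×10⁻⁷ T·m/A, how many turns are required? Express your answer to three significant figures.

N ≈ 2590 turns

A = πr² = π(1.680×10^-2 m)² = 8.867×10^-4 m².
From L = μ₀N²A/ℓ, N = √(Lℓ / (μ₀A)).
N = √[(4.500×10^-2)(0.166) / ((4π×10⁻⁷)×8.867×10^-4)] = √(6.704×10^6) ≈ 2589.2.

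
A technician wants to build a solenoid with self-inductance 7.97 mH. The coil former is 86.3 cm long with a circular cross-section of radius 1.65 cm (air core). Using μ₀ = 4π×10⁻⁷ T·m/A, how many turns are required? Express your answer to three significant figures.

N ≈ 2530 turns

A = πr² = π(1.650×10^-2 m)² = 8.553×10^-4 m².
From L = μ₀N²A/ℓ, N = √(Lℓ / (μ₀A)).
N = √[(7.970×10^-3)(0.863) / ((4π×10⁻⁷)×8.553×10^-4)] = √(6.399×10^6) ≈ 2529.7.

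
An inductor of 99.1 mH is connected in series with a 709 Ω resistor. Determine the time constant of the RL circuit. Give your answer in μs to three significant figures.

τ = L/R = (9.910×10^-2 H)/(709 Ω) = 1.398×10^-4 s.

τ ≈ 140 μs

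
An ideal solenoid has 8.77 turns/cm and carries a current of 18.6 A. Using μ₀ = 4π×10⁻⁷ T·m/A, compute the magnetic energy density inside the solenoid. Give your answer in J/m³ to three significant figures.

u ≈ 167 J/m³

B = μ₀nI = (4π×10⁻⁷)(877)(18.6) = 2.050×10^-2 T.
u = B²/(2μ₀) = (2.050×10^-2)²/(2×4π×10⁻⁷) = 167.2 J/m³.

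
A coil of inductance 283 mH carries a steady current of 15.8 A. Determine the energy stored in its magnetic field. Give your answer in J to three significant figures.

Stored magnetic energy: U = ½LI².
U = ½(0.283 H)(15.8 A)² = 35.32 J.

U ≈ 35.3 J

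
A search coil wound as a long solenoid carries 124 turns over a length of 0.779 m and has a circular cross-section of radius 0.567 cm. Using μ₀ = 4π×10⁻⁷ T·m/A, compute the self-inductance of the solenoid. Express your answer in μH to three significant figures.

L ≈ 2.51 μH

A = πr² = π(5.670×10^-3 m)² = 1.010×10^-4 m².
For a long solenoid, L = μ₀N²A/ℓ.
L = (4π×10⁻⁷)(124)²(1.010×10^-4)/(0.779 m) = 2.505×10^-6 H.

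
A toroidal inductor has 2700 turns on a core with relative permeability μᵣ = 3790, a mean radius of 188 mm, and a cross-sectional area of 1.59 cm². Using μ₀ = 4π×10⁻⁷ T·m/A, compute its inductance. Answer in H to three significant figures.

L ≈ 4.67 H

For a thin toroid, L = μ₀μᵣN²A/(2πR).
L = (4π×10⁻⁷)(3790)(2700)²(1.590×10^-4) / (2π×0.188 m) = 4.673 H.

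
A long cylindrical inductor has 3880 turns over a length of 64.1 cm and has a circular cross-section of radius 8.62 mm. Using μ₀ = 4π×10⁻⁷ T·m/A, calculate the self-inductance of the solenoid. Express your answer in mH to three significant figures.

A = πr² = π(8.620×10^-3 m)² = 2.334×10^-4 m².
For a long solenoid, L = μ₀N²A/ℓ.
L = (4π×10⁻⁷)(3880)²(2.334×10^-4)/(0.641 m) = 6.889×10^-3 H.

L ≈ 6.89 mH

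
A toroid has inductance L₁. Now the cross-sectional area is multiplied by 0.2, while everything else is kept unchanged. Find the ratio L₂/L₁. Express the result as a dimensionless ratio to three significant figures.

L₂/L₁ = 0.200

For a toroid, L ∝ μᵣN²A/R.
L₂/L₁ = (0.2) = 0.200.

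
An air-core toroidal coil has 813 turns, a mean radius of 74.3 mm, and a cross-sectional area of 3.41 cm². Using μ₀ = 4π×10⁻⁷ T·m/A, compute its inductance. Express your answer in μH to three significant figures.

L ≈ 607 μH

For a thin toroid, L = μ₀N²A/(2πR).
L = (4π×10⁻⁷)(813)²(3.410×10^-4) / (2π×7.430×10^-2 m) = 6.067×10^-4 H.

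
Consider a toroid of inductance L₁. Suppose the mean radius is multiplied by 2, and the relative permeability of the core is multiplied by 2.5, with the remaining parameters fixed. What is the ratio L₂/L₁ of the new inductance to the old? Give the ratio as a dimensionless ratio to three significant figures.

For a toroid, L ∝ μᵣN²A/R.
L₂/L₁ = (2)^-1 × (2.5) = 1.25.

L₂/L₁ = 1.25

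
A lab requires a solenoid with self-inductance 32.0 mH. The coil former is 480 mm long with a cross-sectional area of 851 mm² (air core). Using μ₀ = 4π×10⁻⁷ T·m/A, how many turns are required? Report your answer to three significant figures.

A = 851 mm² = 8.510×10^-4 m².
From L = μ₀N²A/ℓ, N = √(Lℓ / (μ₀A)).
N = √[(3.200×10^-2)(0.48) / ((4π×10⁻⁷)×8.510×10^-4)] = √(1.436×10^7) ≈ 3789.9.

N ≈ 3790 turns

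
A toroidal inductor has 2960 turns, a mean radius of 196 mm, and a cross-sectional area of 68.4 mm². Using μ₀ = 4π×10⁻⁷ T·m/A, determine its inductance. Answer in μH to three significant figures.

L ≈ 612 μH

For a thin toroid, L = μ₀N²A/(2πR).
L = (4π×10⁻⁷)(2960)²(6.840×10^-5) / (2π×0.196 m) = 6.115×10^-4 H.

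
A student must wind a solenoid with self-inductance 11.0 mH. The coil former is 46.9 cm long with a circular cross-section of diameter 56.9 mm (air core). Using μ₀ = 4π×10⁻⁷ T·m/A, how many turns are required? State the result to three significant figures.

N ≈ 1270 turns

A = π(d/2)² = π(2.845×10^-2 m)² = 2.543×10^-3 m².
From L = μ₀N²A/ℓ, N = √(Lℓ / (μ₀A)).
N = √[(1.100×10^-2)(0.469) / ((4π×10⁻⁷)×2.543×10^-3)] = √(1.6145×10^6) ≈ 1270.6.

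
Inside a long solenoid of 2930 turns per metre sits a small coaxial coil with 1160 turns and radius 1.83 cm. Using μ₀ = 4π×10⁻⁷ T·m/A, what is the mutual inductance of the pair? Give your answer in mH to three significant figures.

M ≈ 4.49 mH

The outer solenoid produces a uniform field B₁ = μ₀n₁I₁ across the inner coil,
so the flux linkage is N₂Φ = N₂B₁A₂ = μ₀n₁N₂A₂·I₁, giving M = μ₀n₁N₂A₂.
A₂ = πr² = π(1.830×10^-2 m)² = 1.052×10^-3 m².
M = (4π×10⁻⁷)(2930)(1160)(1.052×10^-3) = 4.494×10^-3 H.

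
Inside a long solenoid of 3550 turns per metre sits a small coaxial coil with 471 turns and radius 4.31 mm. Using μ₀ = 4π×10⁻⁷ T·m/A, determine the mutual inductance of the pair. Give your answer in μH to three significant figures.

M ≈ 123 μH

The outer solenoid produces a uniform field B₁ = μ₀n₁I₁ across the inner coil,
so the flux linkage is N₂Φ = N₂B₁A₂ = μ₀n₁N₂A₂·I₁, giving M = μ₀n₁N₂A₂.
A₂ = πr² = π(4.310×10^-3 m)² = 5.836×10^-5 m².
M = (4π×10⁻⁷)(3550)(471)(5.836×10^-5) = 1.226×10^-4 H.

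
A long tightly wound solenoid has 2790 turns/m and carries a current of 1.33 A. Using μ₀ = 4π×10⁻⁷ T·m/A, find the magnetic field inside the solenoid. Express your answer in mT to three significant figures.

Inside a long solenoid, B = μ₀nI.
B = (4π×10⁻⁷)(2.790×10^3 m⁻¹)(1.33 A) = 4.663×10^-3 T.

B ≈ 4.66 mT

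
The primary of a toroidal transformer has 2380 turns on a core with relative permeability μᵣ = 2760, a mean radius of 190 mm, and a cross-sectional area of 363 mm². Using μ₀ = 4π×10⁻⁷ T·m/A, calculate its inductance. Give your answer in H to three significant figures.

L ≈ 5.97 H

For a thin toroid, L = μ₀μᵣN²A/(2πR).
L = (4π×10⁻⁷)(2760)(2380)²(3.630×10^-4) / (2π×0.19 m) = 5.974 H.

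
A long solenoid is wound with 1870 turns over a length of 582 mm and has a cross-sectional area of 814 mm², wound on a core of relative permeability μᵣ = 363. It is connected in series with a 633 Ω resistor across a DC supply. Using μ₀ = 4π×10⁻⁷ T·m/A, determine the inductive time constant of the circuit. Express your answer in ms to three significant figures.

τ ≈ 3.52 ms

A = 814 mm² = 8.140×10^-4 m².
L = μ₀μᵣN²A/ℓ = (4π×10⁻⁷)(363)(1870)²(8.140×10^-4)/(0.582) = 2.231 H.
τ = L/R = (2.231)/(633) = 3.524×10^-3 s.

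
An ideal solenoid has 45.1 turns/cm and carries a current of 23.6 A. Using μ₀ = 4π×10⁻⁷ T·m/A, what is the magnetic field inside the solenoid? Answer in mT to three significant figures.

B ≈ 134 mT

Inside a long solenoid, B = μ₀nI.
B = (4π×10⁻⁷)(4.510×10^3 m⁻¹)(23.6 A) = 0.1338 T.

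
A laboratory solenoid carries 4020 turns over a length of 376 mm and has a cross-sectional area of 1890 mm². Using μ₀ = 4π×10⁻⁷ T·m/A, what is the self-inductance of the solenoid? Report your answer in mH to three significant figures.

L ≈ 102 mH

A = 1890 mm² = 1.890×10^-3 m².
For a long solenoid, L = μ₀N²A/ℓ.
L = (4π×10⁻⁷)(4020)²(1.890×10^-3)/(0.376 m) = 0.1021 H.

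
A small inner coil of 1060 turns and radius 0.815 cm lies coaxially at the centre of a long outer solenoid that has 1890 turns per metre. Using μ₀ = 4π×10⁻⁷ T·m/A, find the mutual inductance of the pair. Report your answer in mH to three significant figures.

The outer solenoid produces a uniform field B₁ = μ₀n₁I₁ across the inner coil,
so the flux linkage is N₂Φ = N₂B₁A₂ = μ₀n₁N₂A₂·I₁, giving M = μ₀n₁N₂A₂.
A₂ = πr² = π(8.150×10^-3 m)² = 2.087×10^-4 m².
M = (4π×10⁻⁷)(1890)(1060)(2.087×10^-4) = 5.253×10^-4 H.

M ≈ 0.525 mH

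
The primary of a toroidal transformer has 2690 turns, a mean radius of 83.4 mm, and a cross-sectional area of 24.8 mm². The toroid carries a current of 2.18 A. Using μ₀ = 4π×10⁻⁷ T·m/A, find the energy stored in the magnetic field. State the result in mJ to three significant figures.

L = μ₀N²A/(2πR) = (4π×10⁻⁷)(2690)²(2.480×10^-5)/(2π×8.340×10^-2) = 4.303×10^-4 H.
U = ½LI² = ½(4.303×10^-4)(2.18)² = 1.023×10^-3 J.

U ≈ 1.02 mJ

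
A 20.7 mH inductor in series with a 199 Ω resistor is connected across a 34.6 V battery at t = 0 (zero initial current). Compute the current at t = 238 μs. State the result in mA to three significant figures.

τ = L/R = 2.070×10^-2/199 = 1.040×10^-4 s; final current I_∞ = ε/R = 34.6/199 = 0.1739 A.
I(t) = I_∞(1 − e^(−t/τ)) with t/τ = 2.288.
I = (0.1739)(1 − e^(−2.288)) = 0.1562 A.

I ≈ 156 mA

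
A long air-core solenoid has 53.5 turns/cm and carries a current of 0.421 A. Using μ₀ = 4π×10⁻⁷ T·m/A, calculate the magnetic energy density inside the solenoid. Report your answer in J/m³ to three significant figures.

u ≈ 3.19 J/m³

B = μ₀nI = (4π×10⁻⁷)(5.350×10^3)(0.421) = 2.830×10^-3 T.
u = B²/(2μ₀) = (2.830×10^-3)²/(2×4π×10⁻⁷) = 3.188 J/m³.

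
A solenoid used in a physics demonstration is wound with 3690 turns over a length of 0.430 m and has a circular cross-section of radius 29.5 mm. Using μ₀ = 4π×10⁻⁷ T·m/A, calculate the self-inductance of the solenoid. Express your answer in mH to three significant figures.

A = πr² = π(2.950×10^-2 m)² = 2.734×10^-3 m².
For a long solenoid, L = μ₀N²A/ℓ.
L = (4π×10⁻⁷)(3690)²(2.734×10^-3)/(0.43 m) = 0.1088 H.

L ≈ 109 mH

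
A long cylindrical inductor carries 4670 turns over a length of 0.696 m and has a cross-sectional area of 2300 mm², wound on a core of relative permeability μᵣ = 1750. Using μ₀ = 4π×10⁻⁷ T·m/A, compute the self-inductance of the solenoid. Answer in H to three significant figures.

L ≈ 158 H

A = 2300 mm² = 2.300×10^-3 m².
For a long solenoid, L = μ₀μᵣN²A/ℓ.
L = (4π×10⁻⁷)(1750)(4670)²(2.300×10^-3)/(0.696 m) = 158.49 H.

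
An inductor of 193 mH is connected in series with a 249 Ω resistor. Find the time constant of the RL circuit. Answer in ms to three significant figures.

τ = L/R = (0.193 H)/(249 Ω) = 7.751×10^-4 s.

τ ≈ 0.775 ms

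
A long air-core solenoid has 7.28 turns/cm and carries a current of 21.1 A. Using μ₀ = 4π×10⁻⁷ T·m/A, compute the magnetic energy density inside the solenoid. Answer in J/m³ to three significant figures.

B = μ₀nI = (4π×10⁻⁷)(728)(21.1) = 1.930×10^-2 T.
u = B²/(2μ₀) = (1.930×10^-2)²/(2×4π×10⁻⁷) = 148.3 J/m³.

u ≈ 148 J/m³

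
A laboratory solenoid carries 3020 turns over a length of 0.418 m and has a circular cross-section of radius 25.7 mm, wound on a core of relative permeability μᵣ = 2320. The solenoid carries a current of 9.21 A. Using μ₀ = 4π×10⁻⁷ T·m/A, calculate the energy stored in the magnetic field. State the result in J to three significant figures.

A = πr² = π(2.570×10^-2 m)² = 2.07499×10^-3 m².
L = μ₀μᵣN²A/ℓ = (4π×10⁻⁷)(2320)(3020)²(2.07499×10^-3)/(0.418) = 132 H.
U = ½LI² = ½(132)(9.21)² = 5.598×10^3 J.

U ≈ 5600 J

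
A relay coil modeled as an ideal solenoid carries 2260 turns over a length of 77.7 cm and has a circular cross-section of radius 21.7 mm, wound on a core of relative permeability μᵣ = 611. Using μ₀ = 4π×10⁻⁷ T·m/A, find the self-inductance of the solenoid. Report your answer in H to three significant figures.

A = πr² = π(2.170×10^-2 m)² = 1.479×10^-3 m².
For a long solenoid, L = μ₀μᵣN²A/ℓ.
L = (4π×10⁻⁷)(611)(2260)²(1.479×10^-3)/(0.777 m) = 7.466 H.

L ≈ 7.47 H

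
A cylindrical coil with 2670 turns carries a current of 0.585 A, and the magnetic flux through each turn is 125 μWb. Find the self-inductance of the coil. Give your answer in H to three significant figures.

L ≈ 0.571 H

Self-inductance is defined by L = NΦ_B/I (flux linkage over current).
L = (2670)(1.250×10^-4 Wb)/(0.585 A) = 0.5705 H.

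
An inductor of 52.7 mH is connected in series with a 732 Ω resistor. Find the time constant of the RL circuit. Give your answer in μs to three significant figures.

τ = L/R = (5.270×10^-2 H)/(732 Ω) = 7.199×10^-5 s.

τ ≈ 72.0 μs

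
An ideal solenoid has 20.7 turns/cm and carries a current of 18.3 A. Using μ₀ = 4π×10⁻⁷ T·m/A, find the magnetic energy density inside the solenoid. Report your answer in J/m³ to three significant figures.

u ≈ 902 J/m³

B = μ₀nI = (4π×10⁻⁷)(2.070×10^3)(18.3) = 4.760×10^-2 T.
u = B²/(2μ₀) = (4.760×10^-2)²/(2×4π×10⁻⁷) = 901.6 J/m³.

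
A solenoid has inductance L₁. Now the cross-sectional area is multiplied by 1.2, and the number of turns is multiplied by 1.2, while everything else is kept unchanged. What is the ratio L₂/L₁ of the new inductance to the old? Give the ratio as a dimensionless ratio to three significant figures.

L₂/L₁ = 1.73

For a solenoid, L ∝ μᵣN²A/ℓ.
L₂/L₁ = (1.2) × (1.2)^2 = 1.73.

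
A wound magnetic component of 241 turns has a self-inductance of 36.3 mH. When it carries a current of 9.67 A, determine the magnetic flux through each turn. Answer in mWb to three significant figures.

From L = NΦ_B/I, the flux per turn is Φ_B = LI/N.
Φ_B = (3.630×10^-2 H)(9.67 A)/241 = 1.457×10^-3 Wb.

Φ_B ≈ 1.46 mWb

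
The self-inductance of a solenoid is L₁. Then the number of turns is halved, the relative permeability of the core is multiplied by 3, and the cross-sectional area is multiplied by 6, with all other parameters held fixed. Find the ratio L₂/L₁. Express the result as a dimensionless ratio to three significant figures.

L₂/L₁ = 4.50

For a solenoid, L ∝ μᵣN²A/ℓ.
L₂/L₁ = (0.5)^2 × (3) × (6) = 4.50.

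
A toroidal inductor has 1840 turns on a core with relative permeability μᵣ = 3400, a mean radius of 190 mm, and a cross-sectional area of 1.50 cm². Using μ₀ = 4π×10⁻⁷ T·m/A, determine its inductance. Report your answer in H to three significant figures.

For a thin toroid, L = μ₀μᵣN²A/(2πR).
L = (4π×10⁻⁷)(3400)(1840)²(1.500×10^-4) / (2π×0.19 m) = 1.818 H.

L ≈ 1.82 H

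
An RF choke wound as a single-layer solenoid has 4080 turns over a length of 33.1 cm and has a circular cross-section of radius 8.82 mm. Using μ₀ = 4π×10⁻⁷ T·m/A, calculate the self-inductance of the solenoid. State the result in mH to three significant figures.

L ≈ 15.4 mH

A = πr² = π(8.820×10^-3 m)² = 2.444×10^-4 m².
For a long solenoid, L = μ₀N²A/ℓ.
L = (4π×10⁻⁷)(4080)²(2.444×10^-4)/(0.331 m) = 1.5445×10^-2 H.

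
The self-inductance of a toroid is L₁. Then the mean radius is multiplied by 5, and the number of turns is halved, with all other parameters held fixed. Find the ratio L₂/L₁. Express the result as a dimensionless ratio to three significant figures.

For a toroid, L ∝ μᵣN²A/R.
L₂/L₁ = (5)^-1 × (0.5)^2 = 0.0500.

L₂/L₁ = 0.0500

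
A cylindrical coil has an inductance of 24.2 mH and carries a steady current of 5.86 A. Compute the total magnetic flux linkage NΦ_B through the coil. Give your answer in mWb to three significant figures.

From L = NΦ_B/I, the flux linkage is NΦ_B = LI.
NΦ_B = (2.420×10^-2 H)(5.86 A) = 0.1418 Wb.

NΦ_B ≈ 142 mWb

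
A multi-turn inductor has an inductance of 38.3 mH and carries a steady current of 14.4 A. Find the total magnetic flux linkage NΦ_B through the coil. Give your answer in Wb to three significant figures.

From L = NΦ_B/I, the flux linkage is NΦ_B = LI.
NΦ_B = (3.830×10^-2 H)(14.4 A) = 0.5515 Wb.

NΦ_B ≈ 0.552 Wb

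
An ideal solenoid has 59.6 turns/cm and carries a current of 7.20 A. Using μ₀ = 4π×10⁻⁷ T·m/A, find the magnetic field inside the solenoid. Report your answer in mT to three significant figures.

Inside a long solenoid, B = μ₀nI.
B = (4π×10⁻⁷)(5.960×10^3 m⁻¹)(7.20 A) = 5.392×10^-2 T.

B ≈ 53.9 mT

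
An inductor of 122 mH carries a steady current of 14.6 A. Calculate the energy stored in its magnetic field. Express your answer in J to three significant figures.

U ≈ 13.0 J

Stored magnetic energy: U = ½LI².
U = ½(0.122 H)(14.6 A)² = 13 J.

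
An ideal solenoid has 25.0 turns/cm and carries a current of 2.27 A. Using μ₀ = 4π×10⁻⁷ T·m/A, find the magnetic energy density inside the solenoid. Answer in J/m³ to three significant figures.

B = μ₀nI = (4π×10⁻⁷)(2.500×10^3)(2.27) = 7.131×10^-3 T.
u = B²/(2μ₀) = (7.131×10^-3)²/(2×4π×10⁻⁷) = 20.24 J/m³.

u ≈ 20.2 J/m³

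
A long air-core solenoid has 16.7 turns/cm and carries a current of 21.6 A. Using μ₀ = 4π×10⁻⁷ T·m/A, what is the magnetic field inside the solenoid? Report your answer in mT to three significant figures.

B ≈ 45.3 mT

Inside a long solenoid, B = μ₀nI.
B = (4π×10⁻⁷)(1.670×10^3 m⁻¹)(21.6 A) = 4.533×10^-2 T.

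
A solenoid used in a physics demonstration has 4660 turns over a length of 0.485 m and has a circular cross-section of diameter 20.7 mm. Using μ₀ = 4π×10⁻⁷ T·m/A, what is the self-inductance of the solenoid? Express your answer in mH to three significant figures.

A = π(d/2)² = π(1.035×10^-2 m)² = 3.365×10^-4 m².
For a long solenoid, L = μ₀N²A/ℓ.
L = (4π×10⁻⁷)(4660)²(3.365×10^-4)/(0.485 m) = 1.894×10^-2 H.

L ≈ 18.9 mH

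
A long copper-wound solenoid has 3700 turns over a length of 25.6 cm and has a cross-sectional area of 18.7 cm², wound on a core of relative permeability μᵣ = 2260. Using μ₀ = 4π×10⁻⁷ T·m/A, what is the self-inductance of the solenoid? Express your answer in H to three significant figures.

L ≈ 284 H

A = 18.7 cm² = 1.870×10^-3 m².
For a long solenoid, L = μ₀μᵣN²A/ℓ.
L = (4π×10⁻⁷)(2260)(3700)²(1.870×10^-3)/(0.256 m) = 284 H.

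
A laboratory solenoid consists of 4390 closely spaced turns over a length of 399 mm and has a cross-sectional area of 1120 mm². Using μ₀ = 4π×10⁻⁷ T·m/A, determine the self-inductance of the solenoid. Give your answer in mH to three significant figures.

L ≈ 68.0 mH

A = 1120 mm² = 1.120×10^-3 m².
For a long solenoid, L = μ₀N²A/ℓ.
L = (4π×10⁻⁷)(4390)²(1.120×10^-3)/(0.399 m) = 6.798×10^-2 H.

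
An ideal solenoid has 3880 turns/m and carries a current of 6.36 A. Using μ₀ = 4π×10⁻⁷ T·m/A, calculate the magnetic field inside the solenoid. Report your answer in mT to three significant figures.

Inside a long solenoid, B = μ₀nI.
B = (4π×10⁻⁷)(3.880×10^3 m⁻¹)(6.36 A) = 3.101×10^-2 T.

B ≈ 31.0 mT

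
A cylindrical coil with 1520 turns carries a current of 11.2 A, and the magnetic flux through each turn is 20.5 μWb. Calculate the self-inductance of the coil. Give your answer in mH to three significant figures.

L ≈ 2.78 mH

Self-inductance is defined by L = NΦ_B/I (flux linkage over current).
L = (1520)(2.050×10^-5 Wb)/(11.2 A) = 2.782×10^-3 H.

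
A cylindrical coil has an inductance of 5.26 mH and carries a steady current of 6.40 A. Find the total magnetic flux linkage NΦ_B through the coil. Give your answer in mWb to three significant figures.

NΦ_B ≈ 33.7 mWb

From L = NΦ_B/I, the flux linkage is NΦ_B = LI.
NΦ_B = (5.260×10^-3 H)(6.40 A) = 3.366×10^-2 Wb.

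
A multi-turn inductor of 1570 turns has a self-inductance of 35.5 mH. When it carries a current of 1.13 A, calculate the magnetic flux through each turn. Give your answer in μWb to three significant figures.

Φ_B ≈ 25.6 μWb

From L = NΦ_B/I, the flux per turn is Φ_B = LI/N.
Φ_B = (3.550×10^-2 H)(1.13 A)/1570 = 2.555×10^-5 Wb.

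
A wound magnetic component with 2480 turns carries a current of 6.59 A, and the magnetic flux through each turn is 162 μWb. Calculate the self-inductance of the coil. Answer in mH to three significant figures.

L ≈ 61.0 mH

Self-inductance is defined by L = NΦ_B/I (flux linkage over current).
L = (2480)(1.620×10^-4 Wb)/(6.59 A) = 6.097×10^-2 H.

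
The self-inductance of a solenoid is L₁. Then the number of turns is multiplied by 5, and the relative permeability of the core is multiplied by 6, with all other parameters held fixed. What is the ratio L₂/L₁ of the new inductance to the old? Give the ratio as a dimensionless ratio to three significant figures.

L₂/L₁ = 150

For a solenoid, L ∝ μᵣN²A/ℓ.
L₂/L₁ = (5)^2 × (6) = 150.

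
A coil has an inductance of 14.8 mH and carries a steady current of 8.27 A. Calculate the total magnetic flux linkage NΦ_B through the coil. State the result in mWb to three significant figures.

From L = NΦ_B/I, the flux linkage is NΦ_B = LI.
NΦ_B = (1.480×10^-2 H)(8.27 A) = 0.1224 Wb.

NΦ_B ≈ 122 mWb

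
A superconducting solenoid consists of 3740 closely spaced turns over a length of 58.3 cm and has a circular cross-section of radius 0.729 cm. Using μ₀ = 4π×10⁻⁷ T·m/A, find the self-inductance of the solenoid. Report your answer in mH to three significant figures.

L ≈ 5.03 mH

A = πr² = π(7.290×10^-3 m)² = 1.670×10^-4 m².
For a long solenoid, L = μ₀N²A/ℓ.
L = (4π×10⁻⁷)(3740)²(1.670×10^-4)/(0.583 m) = 5.034×10^-3 H.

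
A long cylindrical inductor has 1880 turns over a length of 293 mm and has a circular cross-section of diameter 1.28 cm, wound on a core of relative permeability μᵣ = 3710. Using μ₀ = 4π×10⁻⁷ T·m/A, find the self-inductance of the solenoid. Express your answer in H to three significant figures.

L ≈ 7.24 H

A = π(d/2)² = π(6.400×10^-3 m)² = 1.287×10^-4 m².
For a long solenoid, L = μ₀μᵣN²A/ℓ.
L = (4π×10⁻⁷)(3710)(1880)²(1.287×10^-4)/(0.293 m) = 7.237 H.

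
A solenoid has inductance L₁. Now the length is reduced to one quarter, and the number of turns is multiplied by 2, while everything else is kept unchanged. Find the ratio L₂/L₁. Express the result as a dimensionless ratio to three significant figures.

L₂/L₁ = 16.0

For a solenoid, L ∝ μᵣN²A/ℓ.
L₂/L₁ = (0.25)^-1 × (2)^2 = 16.0.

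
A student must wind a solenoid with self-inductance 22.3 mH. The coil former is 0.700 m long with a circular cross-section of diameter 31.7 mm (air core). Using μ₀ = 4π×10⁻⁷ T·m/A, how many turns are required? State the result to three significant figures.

A = π(d/2)² = π(1.585×10^-2 m)² = 7.892×10^-4 m².
From L = μ₀N²A/ℓ, N = √(Lℓ / (μ₀A)).
N = √[(2.230×10^-2)(0.7) / ((4π×10⁻⁷)×7.892×10^-4)] = √(1.574×10^7) ≈ 3967.3.

N ≈ 3970 turns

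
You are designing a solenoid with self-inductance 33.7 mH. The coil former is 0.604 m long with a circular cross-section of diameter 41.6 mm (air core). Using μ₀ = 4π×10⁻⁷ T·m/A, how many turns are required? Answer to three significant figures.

A = π(d/2)² = π(2.080×10^-2 m)² = 1.359×10^-3 m².
From L = μ₀N²A/ℓ, N = √(Lℓ / (μ₀A)).
N = √[(3.370×10^-2)(0.604) / ((4π×10⁻⁷)×1.359×10^-3)] = √(1.192×10^7) ≈ 3452.2.

N ≈ 3450 turns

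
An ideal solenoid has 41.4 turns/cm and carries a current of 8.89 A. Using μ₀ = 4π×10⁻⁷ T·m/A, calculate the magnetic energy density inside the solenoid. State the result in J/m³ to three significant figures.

B = μ₀nI = (4π×10⁻⁷)(4.140×10^3)(8.89) = 4.625×10^-2 T.
u = B²/(2μ₀) = (4.625×10^-2)²/(2×4π×10⁻⁷) = 851.1 J/m³.

u ≈ 851 J/m³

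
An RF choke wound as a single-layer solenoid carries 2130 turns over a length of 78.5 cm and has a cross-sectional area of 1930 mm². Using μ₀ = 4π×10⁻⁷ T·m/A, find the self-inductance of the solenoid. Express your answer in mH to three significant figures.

L ≈ 14.0 mH

A = 1930 mm² = 1.930×10^-3 m².
For a long solenoid, L = μ₀N²A/ℓ.
L = (4π×10⁻⁷)(2130)²(1.930×10^-3)/(0.785 m) = 1.402×10^-2 H.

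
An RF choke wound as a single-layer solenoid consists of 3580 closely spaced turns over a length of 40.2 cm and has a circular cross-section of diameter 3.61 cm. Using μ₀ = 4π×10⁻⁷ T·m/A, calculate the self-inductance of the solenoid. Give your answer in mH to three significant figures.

L ≈ 41.0 mH

A = π(d/2)² = π(1.805×10^-2 m)² = 1.024×10^-3 m².
For a long solenoid, L = μ₀N²A/ℓ.
L = (4π×10⁻⁷)(3580)²(1.024×10^-3)/(0.402 m) = 4.101×10^-2 H.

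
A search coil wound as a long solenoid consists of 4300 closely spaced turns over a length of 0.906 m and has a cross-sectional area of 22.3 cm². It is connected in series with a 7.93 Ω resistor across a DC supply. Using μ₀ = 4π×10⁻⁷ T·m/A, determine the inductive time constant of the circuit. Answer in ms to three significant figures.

A = 22.3 cm² = 2.230×10^-3 m².
L = μ₀N²A/ℓ = (4π×10⁻⁷)(4300)²(2.230×10^-3)/(0.906) = 5.719×10^-2 H.
τ = L/R = (5.719×10^-2)/(7.93) = 7.212×10^-3 s.

τ ≈ 7.21 ms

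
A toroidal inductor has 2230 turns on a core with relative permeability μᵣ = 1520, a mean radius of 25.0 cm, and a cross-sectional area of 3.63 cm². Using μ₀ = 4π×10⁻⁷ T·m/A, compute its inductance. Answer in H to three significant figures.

For a thin toroid, L = μ₀μᵣN²A/(2πR).
L = (4π×10⁻⁷)(1520)(2230)²(3.630×10^-4) / (2π×0.25 m) = 2.195 H.

L ≈ 2.20 H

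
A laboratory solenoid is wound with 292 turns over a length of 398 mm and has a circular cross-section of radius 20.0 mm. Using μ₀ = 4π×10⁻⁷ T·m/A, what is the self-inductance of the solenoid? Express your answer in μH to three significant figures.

A = πr² = π(2.000×10^-2 m)² = 1.257×10^-3 m².
For a long solenoid, L = μ₀N²A/ℓ.
L = (4π×10⁻⁷)(292)²(1.257×10^-3)/(0.398 m) = 3.383×10^-4 H.

L ≈ 338 μH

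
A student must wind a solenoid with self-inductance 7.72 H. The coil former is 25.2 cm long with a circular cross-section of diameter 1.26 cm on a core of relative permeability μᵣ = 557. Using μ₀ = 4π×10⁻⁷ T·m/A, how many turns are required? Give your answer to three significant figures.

A = π(d/2)² = π(6.300×10^-3 m)² = 1.247×10^-4 m².
From L = μ₀μᵣN²A/ℓ, N = √(Lℓ / (μ₀μᵣA)).
N = √[(7.72)(0.252) / ((4π×10⁻⁷)(557)×1.247×10^-4)] = √(2.229×10^7) ≈ 4721.3.

N ≈ 4720 turns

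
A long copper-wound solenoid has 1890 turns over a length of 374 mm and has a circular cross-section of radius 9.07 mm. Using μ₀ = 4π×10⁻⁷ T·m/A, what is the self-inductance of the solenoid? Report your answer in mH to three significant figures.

L ≈ 3.10 mH

A = πr² = π(9.070×10^-3 m)² = 2.584×10^-4 m².
For a long solenoid, L = μ₀N²A/ℓ.
L = (4π×10⁻⁷)(1890)²(2.584×10^-4)/(0.374 m) = 3.102×10^-3 H.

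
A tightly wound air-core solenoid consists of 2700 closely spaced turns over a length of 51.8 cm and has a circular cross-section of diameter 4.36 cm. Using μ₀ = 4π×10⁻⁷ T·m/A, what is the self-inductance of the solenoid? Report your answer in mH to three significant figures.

A = π(d/2)² = π(2.180×10^-2 m)² = 1.493×10^-3 m².
For a long solenoid, L = μ₀N²A/ℓ.
L = (4π×10⁻⁷)(2700)²(1.493×10^-3)/(0.518 m) = 2.640×10^-2 H.

L ≈ 26.4 mH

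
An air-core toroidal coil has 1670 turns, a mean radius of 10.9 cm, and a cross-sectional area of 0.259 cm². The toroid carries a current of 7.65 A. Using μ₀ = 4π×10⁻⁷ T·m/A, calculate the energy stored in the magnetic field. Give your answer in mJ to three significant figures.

L = μ₀N²A/(2πR) = (4π×10⁻⁷)(1670)²(2.590×10^-5)/(2π×0.109) = 1.325×10^-4 H.
U = ½LI² = ½(1.325×10^-4)(7.65)² = 3.878×10^-3 J.

U ≈ 3.88 mJ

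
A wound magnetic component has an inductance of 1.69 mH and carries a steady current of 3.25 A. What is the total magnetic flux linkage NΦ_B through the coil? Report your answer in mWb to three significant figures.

From L = NΦ_B/I, the flux linkage is NΦ_B = LI.
NΦ_B = (1.690×10^-3 H)(3.25 A) = 5.492×10^-3 Wb.

NΦ_B ≈ 5.49 mWb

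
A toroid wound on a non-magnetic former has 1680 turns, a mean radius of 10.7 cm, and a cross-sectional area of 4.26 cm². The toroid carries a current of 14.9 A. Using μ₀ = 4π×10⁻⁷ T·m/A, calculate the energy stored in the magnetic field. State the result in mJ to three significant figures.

L = μ₀N²A/(2πR) = (4π×10⁻⁷)(1680)²(4.260×10^-4)/(2π×0.107) = 2.247×10^-3 H.
U = ½LI² = ½(2.247×10^-3)(14.9)² = 0.24947 J.

U ≈ 249 mJ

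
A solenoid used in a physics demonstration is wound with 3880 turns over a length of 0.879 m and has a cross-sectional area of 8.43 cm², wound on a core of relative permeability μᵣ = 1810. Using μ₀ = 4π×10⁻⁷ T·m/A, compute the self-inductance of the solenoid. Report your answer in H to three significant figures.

A = 8.43 cm² = 8.430×10^-4 m².
For a long solenoid, L = μ₀μᵣN²A/ℓ.
L = (4π×10⁻⁷)(1810)(3880)²(8.430×10^-4)/(0.879 m) = 32.84 H.

L ≈ 32.8 H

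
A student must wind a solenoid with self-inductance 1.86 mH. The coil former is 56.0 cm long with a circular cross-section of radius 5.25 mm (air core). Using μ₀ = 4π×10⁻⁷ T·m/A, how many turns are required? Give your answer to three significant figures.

A = πr² = π(5.250×10^-3 m)² = 8.659×10^-5 m².
From L = μ₀N²A/ℓ, N = √(Lℓ / (μ₀A)).
N = √[(1.860×10^-3)(0.56) / ((4π×10⁻⁷)×8.659×10^-5)] = √(9.572×10^6) ≈ 3093.9.

N ≈ 3090 turns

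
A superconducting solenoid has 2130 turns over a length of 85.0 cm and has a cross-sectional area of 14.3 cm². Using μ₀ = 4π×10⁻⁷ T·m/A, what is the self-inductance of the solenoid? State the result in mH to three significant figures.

A = 14.3 cm² = 1.430×10^-3 m².
For a long solenoid, L = μ₀N²A/ℓ.
L = (4π×10⁻⁷)(2130)²(1.430×10^-3)/(0.85 m) = 9.591×10^-3 H.

L ≈ 9.59 mH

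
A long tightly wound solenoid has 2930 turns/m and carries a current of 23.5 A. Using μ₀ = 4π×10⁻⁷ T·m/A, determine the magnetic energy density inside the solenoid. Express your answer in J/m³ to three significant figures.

B = μ₀nI = (4π×10⁻⁷)(2.930×10^3)(23.5) = 8.653×10^-2 T.
u = B²/(2μ₀) = (8.653×10^-2)²/(2×4π×10⁻⁷) = 2.979×10^3 J/m³.

u ≈ 2980 J/m³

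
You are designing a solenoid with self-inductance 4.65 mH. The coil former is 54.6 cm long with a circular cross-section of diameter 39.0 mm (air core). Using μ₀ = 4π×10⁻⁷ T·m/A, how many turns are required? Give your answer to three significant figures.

A = π(d/2)² = π(1.950×10^-2 m)² = 1.1946×10^-3 m².
From L = μ₀N²A/ℓ, N = √(Lℓ / (μ₀A)).
N = √[(4.650×10^-3)(0.546) / ((4π×10⁻⁷)×1.1946×10^-3)] = √(1.691×10^6) ≈ 1300.5.

N ≈ 1300 turns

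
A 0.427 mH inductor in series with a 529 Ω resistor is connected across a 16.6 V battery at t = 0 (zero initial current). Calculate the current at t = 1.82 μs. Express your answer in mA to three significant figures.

I ≈ 28.1 mA

τ = L/R = 4.270×10^-4/529 = 8.072×10^-7 s; final current I_∞ = ε/R = 16.6/529 = 3.138×10^-2 A.
I(t) = I_∞(1 − e^(−t/τ)) with t/τ = 2.255.
I = (3.138×10^-2)(1 − e^(−2.255)) = 2.809×10^-2 A.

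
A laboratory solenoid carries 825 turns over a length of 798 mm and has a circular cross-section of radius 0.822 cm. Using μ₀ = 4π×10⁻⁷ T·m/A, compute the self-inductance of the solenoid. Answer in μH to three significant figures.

L ≈ 228 μH

A = πr² = π(8.220×10^-3 m)² = 2.123×10^-4 m².
For a long solenoid, L = μ₀N²A/ℓ.
L = (4π×10⁻⁷)(825)²(2.123×10^-4)/(0.798 m) = 2.275×10^-4 H.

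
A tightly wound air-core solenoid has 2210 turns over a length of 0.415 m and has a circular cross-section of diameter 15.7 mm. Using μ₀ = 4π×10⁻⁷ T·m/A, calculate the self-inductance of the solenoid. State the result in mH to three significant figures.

L ≈ 2.86 mH

A = π(d/2)² = π(7.850×10^-3 m)² = 1.936×10^-4 m².
For a long solenoid, L = μ₀N²A/ℓ.
L = (4π×10⁻⁷)(2210)²(1.936×10^-4)/(0.415 m) = 2.863×10^-3 H.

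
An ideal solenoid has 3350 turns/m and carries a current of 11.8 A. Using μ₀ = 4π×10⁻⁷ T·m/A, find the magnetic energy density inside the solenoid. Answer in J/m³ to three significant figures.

B = μ₀nI = (4π×10⁻⁷)(3.350×10^3)(11.8) = 4.967×10^-2 T.
u = B²/(2μ₀) = (4.967×10^-2)²/(2×4π×10⁻⁷) = 981.8 J/m³.

u ≈ 982 J/m³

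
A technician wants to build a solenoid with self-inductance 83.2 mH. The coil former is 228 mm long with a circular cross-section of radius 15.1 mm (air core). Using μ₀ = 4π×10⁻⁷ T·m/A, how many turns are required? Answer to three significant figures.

N ≈ 4590 turns

A = πr² = π(1.510×10^-2 m)² = 7.163×10^-4 m².
From L = μ₀N²A/ℓ, N = √(Lℓ / (μ₀A)).
N = √[(8.320×10^-2)(0.228) / ((4π×10⁻⁷)×7.163×10^-4)] = √(2.107×10^7) ≈ 4590.6.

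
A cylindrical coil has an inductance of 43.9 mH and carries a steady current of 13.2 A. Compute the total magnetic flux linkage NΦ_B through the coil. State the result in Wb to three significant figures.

NΦ_B ≈ 0.579 Wb

From L = NΦ_B/I, the flux linkage is NΦ_B = LI.
NΦ_B = (4.390×10^-2 H)(13.2 A) = 0.57948 Wb.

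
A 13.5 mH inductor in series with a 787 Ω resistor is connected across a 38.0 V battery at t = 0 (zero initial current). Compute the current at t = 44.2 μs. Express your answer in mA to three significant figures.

τ = L/R = 1.350×10^-2/787 = 1.715×10^-5 s; final current I_∞ = ε/R = 38.0/787 = 4.828×10^-2 A.
I(t) = I_∞(1 − e^(−t/τ)) with t/τ = 2.577.
I = (4.828×10^-2)(1 − e^(−2.577)) = 4.461×10^-2 A.

I ≈ 44.6 mA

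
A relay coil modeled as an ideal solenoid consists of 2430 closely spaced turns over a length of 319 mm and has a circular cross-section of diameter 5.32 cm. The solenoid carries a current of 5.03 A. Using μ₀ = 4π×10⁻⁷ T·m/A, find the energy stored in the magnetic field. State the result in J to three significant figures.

A = π(d/2)² = π(2.660×10^-2 m)² = 2.223×10^-3 m².
L = μ₀N²A/ℓ = (4π×10⁻⁷)(2430)²(2.223×10^-3)/(0.319) = 5.171×10^-2 H.
U = ½LI² = ½(5.171×10^-2)(5.03)² = 0.6541 J.

U ≈ 0.654 J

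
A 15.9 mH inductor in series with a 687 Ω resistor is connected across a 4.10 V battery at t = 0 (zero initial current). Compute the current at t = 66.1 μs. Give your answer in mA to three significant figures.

τ = L/R = 1.590×10^-2/687 = 2.314×10^-5 s; final current I_∞ = ε/R = 4.10/687 = 5.968×10^-3 A.
I(t) = I_∞(1 − e^(−t/τ)) with t/τ = 2.856.
I = (5.968×10^-3)(1 − e^(−2.856)) = 5.6248×10^-3 A.

I ≈ 5.62 mA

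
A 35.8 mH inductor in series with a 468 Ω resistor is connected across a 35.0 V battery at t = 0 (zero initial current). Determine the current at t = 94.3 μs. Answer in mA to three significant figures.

I ≈ 53.0 mA

τ = L/R = 3.580×10^-2/468 = 7.650×10^-5 s; final current I_∞ = ε/R = 35.0/468 = 7.479×10^-2 A.
I(t) = I_∞(1 − e^(−t/τ)) with t/τ = 1.233.
I = (7.479×10^-2)(1 − e^(−1.233)) = 5.299×10^-2 A.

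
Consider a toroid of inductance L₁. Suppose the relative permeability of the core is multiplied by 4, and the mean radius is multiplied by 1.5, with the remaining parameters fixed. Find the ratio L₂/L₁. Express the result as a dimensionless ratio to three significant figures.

For a toroid, L ∝ μᵣN²A/R.
L₂/L₁ = (4) × (1.5)^-1 = 2.67.

L₂/L₁ = 2.67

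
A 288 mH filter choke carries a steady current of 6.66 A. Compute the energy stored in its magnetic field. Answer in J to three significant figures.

U ≈ 6.39 J

Stored magnetic energy: U = ½LI².
U = ½(0.288 H)(6.66 A)² = 6.387 J.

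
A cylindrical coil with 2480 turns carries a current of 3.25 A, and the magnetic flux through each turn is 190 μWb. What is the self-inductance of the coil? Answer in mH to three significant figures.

Self-inductance is defined by L = NΦ_B/I (flux linkage over current).
L = (2480)(1.900×10^-4 Wb)/(3.25 A) = 0.145 H.

L ≈ 145 mH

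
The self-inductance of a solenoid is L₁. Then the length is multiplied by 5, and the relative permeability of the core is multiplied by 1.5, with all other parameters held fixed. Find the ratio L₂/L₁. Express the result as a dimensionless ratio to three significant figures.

For a solenoid, L ∝ μᵣN²A/ℓ.
L₂/L₁ = (5)^-1 × (1.5) = 0.300.

L₂/L₁ = 0.300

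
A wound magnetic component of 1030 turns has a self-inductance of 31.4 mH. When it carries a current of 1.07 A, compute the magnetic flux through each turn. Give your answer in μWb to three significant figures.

Φ_B ≈ 32.6 μWb

From L = NΦ_B/I, the flux per turn is Φ_B = LI/N.
Φ_B = (3.140×10^-2 H)(1.07 A)/1030 = 3.262×10^-5 Wb.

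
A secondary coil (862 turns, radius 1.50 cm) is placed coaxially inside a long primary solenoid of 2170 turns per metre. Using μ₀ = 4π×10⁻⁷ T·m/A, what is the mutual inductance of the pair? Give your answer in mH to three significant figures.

The outer solenoid produces a uniform field B₁ = μ₀n₁I₁ across the inner coil,
so the flux linkage is N₂Φ = N₂B₁A₂ = μ₀n₁N₂A₂·I₁, giving M = μ₀n₁N₂A₂.
A₂ = πr² = π(1.500×10^-2 m)² = 7.069×10^-4 m².
M = (4π×10⁻⁷)(2170)(862)(7.069×10^-4) = 1.662×10^-3 H.

M ≈ 1.66 mH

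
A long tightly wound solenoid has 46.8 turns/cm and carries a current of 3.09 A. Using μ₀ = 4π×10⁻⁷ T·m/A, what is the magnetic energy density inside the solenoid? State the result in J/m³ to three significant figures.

u ≈ 131 J/m³

B = μ₀nI = (4π×10⁻⁷)(4.680×10^3)(3.09) = 1.817×10^-2 T.
u = B²/(2μ₀) = (1.817×10^-2)²/(2×4π×10⁻⁷) = 131.4 J/m³.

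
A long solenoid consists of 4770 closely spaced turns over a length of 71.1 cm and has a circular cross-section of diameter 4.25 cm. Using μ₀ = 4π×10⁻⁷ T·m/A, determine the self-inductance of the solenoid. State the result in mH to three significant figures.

L ≈ 57.0 mH

A = π(d/2)² = π(2.125×10^-2 m)² = 1.419×10^-3 m².
For a long solenoid, L = μ₀N²A/ℓ.
L = (4π×10⁻⁷)(4770)²(1.419×10^-3)/(0.711 m) = 5.7049×10^-2 H.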